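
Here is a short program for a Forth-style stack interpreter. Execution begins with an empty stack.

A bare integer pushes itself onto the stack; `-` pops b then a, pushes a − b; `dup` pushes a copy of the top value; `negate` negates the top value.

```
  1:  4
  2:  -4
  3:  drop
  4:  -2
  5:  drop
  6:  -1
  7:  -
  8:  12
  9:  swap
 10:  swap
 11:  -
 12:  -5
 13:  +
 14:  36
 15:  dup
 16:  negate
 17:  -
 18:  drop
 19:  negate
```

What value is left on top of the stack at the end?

4      : 4
-4     : 4 -4
drop   : 4
-2     : 4 -2
drop   : 4
-1     : 4 -1
-      : 5
12     : 5 12
swap   : 12 5
swap   : 5 12
-      : -7
-5     : -7 -5
+      : -12
36     : -12 36
dup    : -12 36 36
negate : -12 36 -36
-      : -12 72
drop   : -12
negate : 12

12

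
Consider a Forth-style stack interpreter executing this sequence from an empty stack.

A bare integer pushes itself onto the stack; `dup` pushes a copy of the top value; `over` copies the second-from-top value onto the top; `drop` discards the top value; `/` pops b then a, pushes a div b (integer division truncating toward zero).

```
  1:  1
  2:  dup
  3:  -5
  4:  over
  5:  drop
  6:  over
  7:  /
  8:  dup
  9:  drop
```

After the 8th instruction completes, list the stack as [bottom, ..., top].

1     1
dup   1 1
-5    1 1 -5
over  1 1 -5 1
drop  1 1 -5
over  1 1 -5 1
/     1 1 -5
dup   1 1 -5 -5

[1, 1, -5, -5]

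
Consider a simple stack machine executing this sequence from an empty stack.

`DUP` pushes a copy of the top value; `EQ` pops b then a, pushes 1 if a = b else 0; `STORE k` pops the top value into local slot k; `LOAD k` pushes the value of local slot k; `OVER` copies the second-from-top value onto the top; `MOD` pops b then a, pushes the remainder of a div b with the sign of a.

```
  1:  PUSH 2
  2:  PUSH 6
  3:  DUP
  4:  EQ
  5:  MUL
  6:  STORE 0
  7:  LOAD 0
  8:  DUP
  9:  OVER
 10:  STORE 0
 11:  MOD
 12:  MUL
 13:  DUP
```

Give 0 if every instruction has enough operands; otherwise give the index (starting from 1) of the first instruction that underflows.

12

PUSH 2  → [2]
PUSH 6  → [2, 6]
DUP     → [2, 6, 6]
EQ      → [2, 1]
MUL     → [2]
STORE 0 → []
LOAD 0  → [2]
DUP     → [2, 2]
OVER    → [2, 2, 2]
STORE 0 → [2, 2]
MOD     → [0]
MUL  — needs 2 operands, stack has 1 → underflow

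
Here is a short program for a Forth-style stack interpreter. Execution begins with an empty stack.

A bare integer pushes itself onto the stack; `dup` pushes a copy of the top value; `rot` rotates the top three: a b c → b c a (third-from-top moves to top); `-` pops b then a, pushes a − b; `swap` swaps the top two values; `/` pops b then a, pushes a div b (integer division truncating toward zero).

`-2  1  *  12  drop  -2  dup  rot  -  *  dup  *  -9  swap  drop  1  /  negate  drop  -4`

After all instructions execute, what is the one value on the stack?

-4

-2     : -2
1      : -2 1
*      : -2
12     : -2 12
drop   : -2
-2     : -2 -2
dup    : -2 -2 -2
rot    : -2 -2 -2
-      : -2 0
*      : 0
dup    : 0 0
*      : 0
-9     : 0 -9
swap   : -9 0
drop   : -9
1      : -9 1
/      : -9
negate : 9
drop   : (empty)
-4     : -4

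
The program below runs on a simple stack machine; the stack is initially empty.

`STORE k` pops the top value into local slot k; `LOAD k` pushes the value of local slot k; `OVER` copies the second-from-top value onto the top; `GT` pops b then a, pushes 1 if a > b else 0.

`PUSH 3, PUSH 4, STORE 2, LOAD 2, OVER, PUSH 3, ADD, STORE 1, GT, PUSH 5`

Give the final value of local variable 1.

PUSH 3  : [3]
PUSH 4  : [3, 4]
STORE 2 : [3]
LOAD 2  : [3, 4]
OVER    : [3, 4, 3]
PUSH 3  : [3, 4, 3, 3]
ADD     : [3, 4, 6]
STORE 1 : [3, 4]
GT      : [0]
PUSH 5  : [0, 5]

6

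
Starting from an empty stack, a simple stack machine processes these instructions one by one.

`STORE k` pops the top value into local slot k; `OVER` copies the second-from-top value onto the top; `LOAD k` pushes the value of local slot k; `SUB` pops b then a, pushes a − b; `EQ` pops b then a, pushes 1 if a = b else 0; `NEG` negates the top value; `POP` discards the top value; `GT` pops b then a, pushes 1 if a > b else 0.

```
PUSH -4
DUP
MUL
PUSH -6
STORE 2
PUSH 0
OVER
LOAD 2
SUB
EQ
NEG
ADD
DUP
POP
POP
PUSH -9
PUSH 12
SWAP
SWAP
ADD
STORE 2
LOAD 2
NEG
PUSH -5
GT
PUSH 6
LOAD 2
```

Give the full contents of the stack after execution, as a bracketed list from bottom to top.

PUSH -4 -> -4
DUP     -> -4 -4
MUL     -> 16
PUSH -6 -> 16 -6
STORE 2 -> 16
PUSH 0  -> 16 0
OVER    -> 16 0 16
LOAD 2  -> 16 0 16 -6
SUB     -> 16 0 22
EQ      -> 16 0
NEG     -> 16 0
ADD     -> 16
DUP     -> 16 16
POP     -> 16
POP     -> (empty)
PUSH -9 -> -9
PUSH 12 -> -9 12
SWAP    -> 12 -9
SWAP    -> -9 12
ADD     -> 3
STORE 2 -> (empty)
LOAD 2  -> 3
NEG     -> -3
PUSH -5 -> -3 -5
GT      -> 1
PUSH 6  -> 1 6
LOAD 2  -> 1 6 3

[1, 6, 3]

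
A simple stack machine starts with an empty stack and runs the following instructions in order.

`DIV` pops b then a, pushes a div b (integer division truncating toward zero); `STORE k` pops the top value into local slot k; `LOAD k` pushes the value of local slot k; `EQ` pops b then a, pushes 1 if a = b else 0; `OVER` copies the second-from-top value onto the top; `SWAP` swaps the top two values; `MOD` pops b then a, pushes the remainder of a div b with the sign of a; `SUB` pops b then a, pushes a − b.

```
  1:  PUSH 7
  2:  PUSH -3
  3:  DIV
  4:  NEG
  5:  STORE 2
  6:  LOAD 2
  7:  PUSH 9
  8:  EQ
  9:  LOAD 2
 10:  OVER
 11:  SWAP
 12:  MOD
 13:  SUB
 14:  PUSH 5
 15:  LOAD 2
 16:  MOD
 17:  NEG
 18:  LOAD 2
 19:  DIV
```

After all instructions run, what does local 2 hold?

PUSH 7  -> 7
PUSH -3 -> 7 -3
DIV     -> -2
NEG     -> 2
STORE 2 -> (empty)
LOAD 2  -> 2
PUSH 9  -> 2 9
EQ      -> 0
LOAD 2  -> 0 2
OVER    -> 0 2 0
SWAP    -> 0 0 2
MOD     -> 0 0
SUB     -> 0
PUSH 5  -> 0 5
LOAD 2  -> 0 5 2
MOD     -> 0 1
NEG     -> 0 -1
LOAD 2  -> 0 -1 2
DIV     -> 0 0

2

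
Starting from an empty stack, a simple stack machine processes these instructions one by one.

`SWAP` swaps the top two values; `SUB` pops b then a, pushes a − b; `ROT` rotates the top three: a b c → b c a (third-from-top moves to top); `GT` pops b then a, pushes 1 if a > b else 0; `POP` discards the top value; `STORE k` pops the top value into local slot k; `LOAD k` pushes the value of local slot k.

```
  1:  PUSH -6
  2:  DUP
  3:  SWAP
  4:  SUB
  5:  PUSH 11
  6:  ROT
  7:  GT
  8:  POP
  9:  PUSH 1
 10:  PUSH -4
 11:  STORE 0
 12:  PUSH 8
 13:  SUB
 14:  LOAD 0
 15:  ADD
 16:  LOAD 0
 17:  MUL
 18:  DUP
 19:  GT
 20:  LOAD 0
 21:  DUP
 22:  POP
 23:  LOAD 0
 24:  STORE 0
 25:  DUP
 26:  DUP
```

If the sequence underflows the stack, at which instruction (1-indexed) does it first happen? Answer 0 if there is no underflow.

PUSH -6 -> -6
DUP     -> -6 -6
SWAP    -> -6 -6
SUB     -> 0
PUSH 11 -> 0 11
ROT  — needs 3 operands, stack has 2 → underflow

6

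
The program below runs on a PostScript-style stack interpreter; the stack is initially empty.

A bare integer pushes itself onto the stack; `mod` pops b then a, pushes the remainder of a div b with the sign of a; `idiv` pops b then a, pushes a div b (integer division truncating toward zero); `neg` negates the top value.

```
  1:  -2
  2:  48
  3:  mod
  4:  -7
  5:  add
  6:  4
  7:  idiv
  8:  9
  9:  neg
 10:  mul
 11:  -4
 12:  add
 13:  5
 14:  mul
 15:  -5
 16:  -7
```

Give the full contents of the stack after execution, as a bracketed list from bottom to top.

-2    -2
48    -2 48
mod   -2
-7    -2 -7
add   -9
4     -9 4
idiv  -2
9     -2 9
neg   -2 -9
mul   18
-4    18 -4
add   14
5     14 5
mul   70
-5    70 -5
-7    70 -5 -7

[70, -5, -7]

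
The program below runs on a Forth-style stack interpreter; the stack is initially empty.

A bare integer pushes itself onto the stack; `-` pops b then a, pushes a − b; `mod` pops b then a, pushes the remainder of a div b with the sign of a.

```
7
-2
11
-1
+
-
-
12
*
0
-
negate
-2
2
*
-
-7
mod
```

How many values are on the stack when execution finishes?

7      → 7
-2     → 7 -2
11     → 7 -2 11
-1     → 7 -2 11 -1
+      → 7 -2 10
-      → 7 -12
-      → 19
12     → 19 12
*      → 228
0      → 228 0
-      → 228
negate → -228
-2     → -228 -2
2      → -228 -2 2
*      → -228 -4
-      → -224
-7     → -224 -7
mod    → 0

1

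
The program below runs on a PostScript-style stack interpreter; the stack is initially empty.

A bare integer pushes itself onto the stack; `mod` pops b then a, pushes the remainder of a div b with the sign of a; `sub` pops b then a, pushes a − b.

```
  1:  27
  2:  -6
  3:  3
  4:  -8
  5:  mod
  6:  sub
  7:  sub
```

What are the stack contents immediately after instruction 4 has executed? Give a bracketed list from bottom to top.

[27, -6, 3, -8]

27 -> [27]
-6 -> [27, -6]
3  -> [27, -6, 3]
-8 -> [27, -6, 3, -8]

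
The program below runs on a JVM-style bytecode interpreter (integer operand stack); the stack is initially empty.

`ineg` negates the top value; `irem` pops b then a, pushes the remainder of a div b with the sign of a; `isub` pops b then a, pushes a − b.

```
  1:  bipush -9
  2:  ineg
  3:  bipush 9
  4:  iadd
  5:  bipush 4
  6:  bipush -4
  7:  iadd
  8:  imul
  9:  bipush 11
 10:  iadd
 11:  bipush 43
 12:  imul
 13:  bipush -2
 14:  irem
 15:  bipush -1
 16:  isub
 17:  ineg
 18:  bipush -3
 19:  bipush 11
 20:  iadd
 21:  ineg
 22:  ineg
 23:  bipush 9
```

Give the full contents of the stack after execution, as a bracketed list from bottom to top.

[-2, 8, 9]

bipush -9  -9
ineg       9
bipush 9   9 9
iadd       18
bipush 4   18 4
bipush -4  18 4 -4
iadd       18 0
imul       0
bipush 11  0 11
iadd       11
bipush 43  11 43
imul       473
bipush -2  473 -2
irem       1
bipush -1  1 -1
isub       2
ineg       -2
bipush -3  -2 -3
bipush 11  -2 -3 11
iadd       -2 8
ineg       -2 -8
ineg       -2 8
bipush 9   -2 8 9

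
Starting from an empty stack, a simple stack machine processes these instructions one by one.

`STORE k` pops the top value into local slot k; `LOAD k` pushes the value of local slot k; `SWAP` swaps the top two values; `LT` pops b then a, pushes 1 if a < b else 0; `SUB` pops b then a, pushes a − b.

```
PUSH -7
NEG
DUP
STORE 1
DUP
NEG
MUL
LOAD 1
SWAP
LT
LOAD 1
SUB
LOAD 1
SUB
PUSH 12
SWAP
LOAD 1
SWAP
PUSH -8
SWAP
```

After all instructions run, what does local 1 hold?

PUSH -7 → -7
NEG     → 7
DUP     → 7 7
STORE 1 → 7
DUP     → 7 7
NEG     → 7 -7
MUL     → -49
LOAD 1  → -49 7
SWAP    → 7 -49
LT      → 0
LOAD 1  → 0 7
SUB     → -7
LOAD 1  → -7 7
SUB     → -14
PUSH 12 → -14 12
SWAP    → 12 -14
LOAD 1  → 12 -14 7
SWAP    → 12 7 -14
PUSH -8 → 12 7 -14 -8
SWAP    → 12 7 -8 -14

7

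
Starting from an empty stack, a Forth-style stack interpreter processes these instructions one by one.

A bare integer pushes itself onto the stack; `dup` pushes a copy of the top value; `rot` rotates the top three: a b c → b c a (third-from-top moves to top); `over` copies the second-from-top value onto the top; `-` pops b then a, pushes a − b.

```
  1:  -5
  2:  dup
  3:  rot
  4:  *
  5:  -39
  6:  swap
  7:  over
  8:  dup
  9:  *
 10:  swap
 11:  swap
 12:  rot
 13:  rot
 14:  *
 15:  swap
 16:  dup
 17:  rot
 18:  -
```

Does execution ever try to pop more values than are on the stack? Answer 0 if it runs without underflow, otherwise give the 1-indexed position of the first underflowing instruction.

3

-5  : [-5]
dup : [-5, -5]
rot  — needs 3 operands, stack has 2 → underflow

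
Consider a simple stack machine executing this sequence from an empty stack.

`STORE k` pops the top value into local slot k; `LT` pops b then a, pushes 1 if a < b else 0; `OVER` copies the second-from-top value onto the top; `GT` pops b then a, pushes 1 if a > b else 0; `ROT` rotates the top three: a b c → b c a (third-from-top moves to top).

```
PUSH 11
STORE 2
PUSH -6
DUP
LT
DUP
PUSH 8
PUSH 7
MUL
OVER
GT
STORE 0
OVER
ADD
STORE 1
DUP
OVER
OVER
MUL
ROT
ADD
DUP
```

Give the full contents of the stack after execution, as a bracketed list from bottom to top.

[0, 0, 0]

PUSH 11 → [11]
STORE 2 → []
PUSH -6 → [-6]
DUP     → [-6, -6]
LT      → [0]
DUP     → [0, 0]
PUSH 8  → [0, 0, 8]
PUSH 7  → [0, 0, 8, 7]
MUL     → [0, 0, 56]
OVER    → [0, 0, 56, 0]
GT      → [0, 0, 1]
STORE 0 → [0, 0]
OVER    → [0, 0, 0]
ADD     → [0, 0]
STORE 1 → [0]
DUP     → [0, 0]
OVER    → [0, 0, 0]
OVER    → [0, 0, 0, 0]
MUL     → [0, 0, 0]
ROT     → [0, 0, 0]
ADD     → [0, 0]
DUP     → [0, 0, 0]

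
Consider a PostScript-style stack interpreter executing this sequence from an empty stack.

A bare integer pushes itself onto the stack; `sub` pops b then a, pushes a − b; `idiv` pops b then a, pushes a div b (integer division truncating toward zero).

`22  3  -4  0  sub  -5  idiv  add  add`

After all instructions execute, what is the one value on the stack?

25

22   : 22
3    : 22 3
-4   : 22 3 -4
0    : 22 3 -4 0
sub  : 22 3 -4
-5   : 22 3 -4 -5
idiv : 22 3 0
add  : 22 3
add  : 25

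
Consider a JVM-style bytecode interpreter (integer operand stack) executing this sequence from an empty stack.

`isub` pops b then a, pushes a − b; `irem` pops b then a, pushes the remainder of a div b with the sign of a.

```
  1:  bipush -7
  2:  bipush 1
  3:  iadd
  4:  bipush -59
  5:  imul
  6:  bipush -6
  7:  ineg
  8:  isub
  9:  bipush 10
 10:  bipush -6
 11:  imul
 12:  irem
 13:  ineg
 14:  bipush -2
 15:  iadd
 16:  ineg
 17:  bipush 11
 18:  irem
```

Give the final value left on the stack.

bipush -7   -7
bipush 1    -7 1
iadd        -6
bipush -59  -6 -59
imul        354
bipush -6   354 -6
ineg        354 6
isub        348
bipush 10   348 10
bipush -6   348 10 -6
imul        348 -60
irem        48
ineg        -48
bipush -2   -48 -2
iadd        -50
ineg        50
bipush 11   50 11
irem        6

6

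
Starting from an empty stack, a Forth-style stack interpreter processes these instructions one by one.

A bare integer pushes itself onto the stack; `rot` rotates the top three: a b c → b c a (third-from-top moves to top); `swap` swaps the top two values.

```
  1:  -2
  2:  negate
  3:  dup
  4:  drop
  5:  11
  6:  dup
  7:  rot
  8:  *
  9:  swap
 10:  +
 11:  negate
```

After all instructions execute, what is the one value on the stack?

-33

-2      [-2]
negate  [2]
dup     [2, 2]
drop    [2]
11      [2, 11]
dup     [2, 11, 11]
rot     [11, 11, 2]
*       [11, 22]
swap    [22, 11]
+       [33]
negate  [-33]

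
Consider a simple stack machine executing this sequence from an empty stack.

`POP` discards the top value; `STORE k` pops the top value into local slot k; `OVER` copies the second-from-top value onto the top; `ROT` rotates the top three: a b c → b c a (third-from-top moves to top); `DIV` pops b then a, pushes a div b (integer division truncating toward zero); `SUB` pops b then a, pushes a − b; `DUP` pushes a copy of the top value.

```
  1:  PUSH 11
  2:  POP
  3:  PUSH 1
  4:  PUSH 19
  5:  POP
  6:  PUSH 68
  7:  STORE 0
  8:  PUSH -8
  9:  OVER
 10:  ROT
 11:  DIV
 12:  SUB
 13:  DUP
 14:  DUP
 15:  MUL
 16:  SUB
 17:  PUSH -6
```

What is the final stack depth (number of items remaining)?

2

PUSH 11 : [11]
POP     : []
PUSH 1  : [1]
PUSH 19 : [1, 19]
POP     : [1]
PUSH 68 : [1, 68]
STORE 0 : [1]
PUSH -8 : [1, -8]
OVER    : [1, -8, 1]
ROT     : [-8, 1, 1]
DIV     : [-8, 1]
SUB     : [-9]
DUP     : [-9, -9]
DUP     : [-9, -9, -9]
MUL     : [-9, 81]
SUB     : [-90]
PUSH -6 : [-90, -6]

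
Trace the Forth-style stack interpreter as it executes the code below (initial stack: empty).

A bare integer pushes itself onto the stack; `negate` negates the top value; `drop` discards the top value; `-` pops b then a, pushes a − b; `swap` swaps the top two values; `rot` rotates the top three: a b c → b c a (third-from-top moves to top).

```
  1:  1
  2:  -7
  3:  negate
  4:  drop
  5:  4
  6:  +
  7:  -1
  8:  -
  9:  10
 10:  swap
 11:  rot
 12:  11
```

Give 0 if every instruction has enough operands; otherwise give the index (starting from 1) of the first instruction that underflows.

11

1       1
-7      1 -7
negate  1 7
drop    1
4       1 4
+       5
-1      5 -1
-       6
10      6 10
swap    10 6
rot  — needs 3 operands, stack has 2 → underflow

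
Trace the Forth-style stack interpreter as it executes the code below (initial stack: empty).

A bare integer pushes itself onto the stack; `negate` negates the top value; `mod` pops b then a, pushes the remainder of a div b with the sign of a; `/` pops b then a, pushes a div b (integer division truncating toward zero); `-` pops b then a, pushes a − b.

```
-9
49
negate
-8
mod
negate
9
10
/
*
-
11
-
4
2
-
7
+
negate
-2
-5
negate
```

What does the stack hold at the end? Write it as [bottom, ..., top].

[-20, -9, -2, 5]

-9      [-9]
49      [-9, 49]
negate  [-9, -49]
-8      [-9, -49, -8]
mod     [-9, -1]
negate  [-9, 1]
9       [-9, 1, 9]
10      [-9, 1, 9, 10]
/       [-9, 1, 0]
*       [-9, 0]
-       [-9]
11      [-9, 11]
-       [-20]
4       [-20, 4]
2       [-20, 4, 2]
-       [-20, 2]
7       [-20, 2, 7]
+       [-20, 9]
negate  [-20, -9]
-2      [-20, -9, -2]
-5      [-20, -9, -2, -5]
negate  [-20, -9, -2, 5]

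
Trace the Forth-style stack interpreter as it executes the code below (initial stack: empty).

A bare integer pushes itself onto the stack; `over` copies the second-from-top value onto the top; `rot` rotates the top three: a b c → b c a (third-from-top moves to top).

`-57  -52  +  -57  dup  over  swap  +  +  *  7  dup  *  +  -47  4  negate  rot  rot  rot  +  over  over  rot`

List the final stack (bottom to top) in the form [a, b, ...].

-57    -> -57
-52    -> -57 -52
+      -> -109
-57    -> -109 -57
dup    -> -109 -57 -57
over   -> -109 -57 -57 -57
swap   -> -109 -57 -57 -57
+      -> -109 -57 -114
+      -> -109 -171
*      -> 18639
7      -> 18639 7
dup    -> 18639 7 7
*      -> 18639 49
+      -> 18688
-47    -> 18688 -47
4      -> 18688 -47 4
negate -> 18688 -47 -4
rot    -> -47 -4 18688
rot    -> -4 18688 -47
rot    -> 18688 -47 -4
+      -> 18688 -51
over   -> 18688 -51 18688
over   -> 18688 -51 18688 -51
rot    -> 18688 18688 -51 -51

[18688, 18688, -51, -51]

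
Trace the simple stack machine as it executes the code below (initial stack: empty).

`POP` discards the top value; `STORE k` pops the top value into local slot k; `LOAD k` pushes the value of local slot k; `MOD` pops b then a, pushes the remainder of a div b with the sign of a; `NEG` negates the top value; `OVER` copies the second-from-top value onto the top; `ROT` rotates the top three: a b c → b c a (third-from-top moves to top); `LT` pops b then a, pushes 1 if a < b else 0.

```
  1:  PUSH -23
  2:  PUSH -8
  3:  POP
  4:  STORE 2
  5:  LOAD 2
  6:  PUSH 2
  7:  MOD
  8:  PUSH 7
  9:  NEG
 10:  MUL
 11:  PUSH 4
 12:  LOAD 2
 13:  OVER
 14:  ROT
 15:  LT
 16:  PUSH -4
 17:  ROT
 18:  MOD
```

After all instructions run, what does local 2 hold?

PUSH -23 : -23
PUSH -8  : -23 -8
POP      : -23
STORE 2  : (empty)
LOAD 2   : -23
PUSH 2   : -23 2
MOD      : -1
PUSH 7   : -1 7
NEG      : -1 -7
MUL      : 7
PUSH 4   : 7 4
LOAD 2   : 7 4 -23
OVER     : 7 4 -23 4
ROT      : 7 -23 4 4
LT       : 7 -23 0
PUSH -4  : 7 -23 0 -4
ROT      : 7 0 -4 -23
MOD      : 7 0 -4

-23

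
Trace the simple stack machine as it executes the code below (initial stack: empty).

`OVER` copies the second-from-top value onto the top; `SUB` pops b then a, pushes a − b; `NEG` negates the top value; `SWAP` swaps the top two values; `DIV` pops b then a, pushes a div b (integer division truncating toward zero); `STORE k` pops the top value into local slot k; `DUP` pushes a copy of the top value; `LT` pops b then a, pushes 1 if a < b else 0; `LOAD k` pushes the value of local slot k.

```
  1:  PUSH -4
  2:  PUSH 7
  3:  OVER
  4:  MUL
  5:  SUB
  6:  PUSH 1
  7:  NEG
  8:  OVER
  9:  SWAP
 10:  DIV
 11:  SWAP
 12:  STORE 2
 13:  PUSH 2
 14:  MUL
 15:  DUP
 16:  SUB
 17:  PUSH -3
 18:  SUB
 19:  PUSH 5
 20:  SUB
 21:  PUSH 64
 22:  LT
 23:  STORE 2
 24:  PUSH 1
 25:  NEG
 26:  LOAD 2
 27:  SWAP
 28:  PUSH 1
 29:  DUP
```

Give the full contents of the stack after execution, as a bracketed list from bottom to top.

PUSH -4 : -4
PUSH 7  : -4 7
OVER    : -4 7 -4
MUL     : -4 -28
SUB     : 24
PUSH 1  : 24 1
NEG     : 24 -1
OVER    : 24 -1 24
SWAP    : 24 24 -1
DIV     : 24 -24
SWAP    : -24 24
STORE 2 : -24
PUSH 2  : -24 2
MUL     : -48
DUP     : -48 -48
SUB     : 0
PUSH -3 : 0 -3
SUB     : 3
PUSH 5  : 3 5
SUB     : -2
PUSH 64 : -2 64
LT      : 1
STORE 2 : (empty)
PUSH 1  : 1
NEG     : -1
LOAD 2  : -1 1
SWAP    : 1 -1
PUSH 1  : 1 -1 1
DUP     : 1 -1 1 1

[1, -1, 1, 1]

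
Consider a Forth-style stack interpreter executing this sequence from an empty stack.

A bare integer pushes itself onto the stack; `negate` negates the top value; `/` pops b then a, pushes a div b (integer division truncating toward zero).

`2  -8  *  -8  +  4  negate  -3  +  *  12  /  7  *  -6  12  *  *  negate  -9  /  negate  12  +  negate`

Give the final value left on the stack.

2       [2]
-8      [2, -8]
*       [-16]
-8      [-16, -8]
+       [-24]
4       [-24, 4]
negate  [-24, -4]
-3      [-24, -4, -3]
+       [-24, -7]
*       [168]
12      [168, 12]
/       [14]
7       [14, 7]
*       [98]
-6      [98, -6]
12      [98, -6, 12]
*       [98, -72]
*       [-7056]
negate  [7056]
-9      [7056, -9]
/       [-784]
negate  [784]
12      [784, 12]
+       [796]
negate  [-796]

-796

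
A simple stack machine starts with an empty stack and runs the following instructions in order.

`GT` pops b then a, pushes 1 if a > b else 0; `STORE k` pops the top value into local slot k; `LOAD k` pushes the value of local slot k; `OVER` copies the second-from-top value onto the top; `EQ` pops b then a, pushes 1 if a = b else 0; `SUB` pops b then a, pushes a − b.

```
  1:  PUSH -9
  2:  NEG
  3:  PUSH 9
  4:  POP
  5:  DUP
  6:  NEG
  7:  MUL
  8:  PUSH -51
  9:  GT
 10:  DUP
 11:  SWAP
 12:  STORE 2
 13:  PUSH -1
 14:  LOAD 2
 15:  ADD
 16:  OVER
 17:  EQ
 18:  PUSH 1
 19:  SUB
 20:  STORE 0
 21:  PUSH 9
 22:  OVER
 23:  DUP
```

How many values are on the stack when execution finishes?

4

PUSH -9   -9
NEG       9
PUSH 9    9 9
POP       9
DUP       9 9
NEG       9 -9
MUL       -81
PUSH -51  -81 -51
GT        0
DUP       0 0
SWAP      0 0
STORE 2   0
PUSH -1   0 -1
LOAD 2    0 -1 0
ADD       0 -1
OVER      0 -1 0
EQ        0 0
PUSH 1    0 0 1
SUB       0 -1
STORE 0   0
PUSH 9    0 9
OVER      0 9 0
DUP       0 9 0 0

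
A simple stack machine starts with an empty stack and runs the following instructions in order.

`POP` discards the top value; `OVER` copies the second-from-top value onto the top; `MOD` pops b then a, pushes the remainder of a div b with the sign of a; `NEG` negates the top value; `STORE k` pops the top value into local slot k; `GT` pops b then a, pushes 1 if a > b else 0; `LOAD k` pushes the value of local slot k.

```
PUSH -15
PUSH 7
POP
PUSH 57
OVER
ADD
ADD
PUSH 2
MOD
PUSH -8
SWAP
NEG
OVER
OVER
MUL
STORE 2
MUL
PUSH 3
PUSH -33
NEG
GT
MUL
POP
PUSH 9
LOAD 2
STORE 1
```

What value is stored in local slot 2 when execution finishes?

PUSH -15 → [-15]
PUSH 7   → [-15, 7]
POP      → [-15]
PUSH 57  → [-15, 57]
OVER     → [-15, 57, -15]
ADD      → [-15, 42]
ADD      → [27]
PUSH 2   → [27, 2]
MOD      → [1]
PUSH -8  → [1, -8]
SWAP     → [-8, 1]
NEG      → [-8, -1]
OVER     → [-8, -1, -8]
OVER     → [-8, -1, -8, -1]
MUL      → [-8, -1, 8]
STORE 2  → [-8, -1]
MUL      → [8]
PUSH 3   → [8, 3]
PUSH -33 → [8, 3, -33]
NEG      → [8, 3, 33]
GT       → [8, 0]
MUL      → [0]
POP      → []
PUSH 9   → [9]
LOAD 2   → [9, 8]
STORE 1  → [9]

8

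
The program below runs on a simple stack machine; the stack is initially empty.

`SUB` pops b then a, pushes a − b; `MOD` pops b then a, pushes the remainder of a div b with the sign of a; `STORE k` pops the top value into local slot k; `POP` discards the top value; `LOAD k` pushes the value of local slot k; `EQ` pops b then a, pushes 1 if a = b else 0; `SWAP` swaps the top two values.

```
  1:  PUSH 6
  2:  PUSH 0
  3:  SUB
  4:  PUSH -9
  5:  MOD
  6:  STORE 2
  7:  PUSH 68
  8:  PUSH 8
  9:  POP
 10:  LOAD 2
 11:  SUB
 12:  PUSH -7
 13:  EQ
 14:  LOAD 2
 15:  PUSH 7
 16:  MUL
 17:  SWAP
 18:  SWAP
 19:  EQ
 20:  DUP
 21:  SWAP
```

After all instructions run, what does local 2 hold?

PUSH 6   [6]
PUSH 0   [6, 0]
SUB      [6]
PUSH -9  [6, -9]
MOD      [6]
STORE 2  []
PUSH 68  [68]
PUSH 8   [68, 8]
POP      [68]
LOAD 2   [68, 6]
SUB      [62]
PUSH -7  [62, -7]
EQ       [0]
LOAD 2   [0, 6]
PUSH 7   [0, 6, 7]
MUL      [0, 42]
SWAP     [42, 0]
SWAP     [0, 42]
EQ       [0]
DUP      [0, 0]
SWAP     [0, 0]

6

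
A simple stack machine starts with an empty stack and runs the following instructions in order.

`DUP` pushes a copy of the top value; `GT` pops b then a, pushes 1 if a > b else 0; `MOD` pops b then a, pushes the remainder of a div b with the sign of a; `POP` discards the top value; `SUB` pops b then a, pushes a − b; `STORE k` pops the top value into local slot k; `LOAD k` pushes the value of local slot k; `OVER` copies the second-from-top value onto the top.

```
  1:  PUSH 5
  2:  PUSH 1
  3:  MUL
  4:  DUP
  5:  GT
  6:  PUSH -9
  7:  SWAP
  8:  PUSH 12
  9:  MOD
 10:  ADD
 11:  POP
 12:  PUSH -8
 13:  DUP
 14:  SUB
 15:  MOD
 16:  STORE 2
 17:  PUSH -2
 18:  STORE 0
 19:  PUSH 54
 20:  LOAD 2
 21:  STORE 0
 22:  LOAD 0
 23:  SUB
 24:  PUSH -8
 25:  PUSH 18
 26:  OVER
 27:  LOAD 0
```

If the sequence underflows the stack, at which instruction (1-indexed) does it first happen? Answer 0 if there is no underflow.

15

PUSH 5   [5]
PUSH 1   [5, 1]
MUL      [5]
DUP      [5, 5]
GT       [0]
PUSH -9  [0, -9]
SWAP     [-9, 0]
PUSH 12  [-9, 0, 12]
MOD      [-9, 0]
ADD      [-9]
POP      []
PUSH -8  [-8]
DUP      [-8, -8]
SUB      [0]
MOD  — needs 2 operands, stack has 1 → underflow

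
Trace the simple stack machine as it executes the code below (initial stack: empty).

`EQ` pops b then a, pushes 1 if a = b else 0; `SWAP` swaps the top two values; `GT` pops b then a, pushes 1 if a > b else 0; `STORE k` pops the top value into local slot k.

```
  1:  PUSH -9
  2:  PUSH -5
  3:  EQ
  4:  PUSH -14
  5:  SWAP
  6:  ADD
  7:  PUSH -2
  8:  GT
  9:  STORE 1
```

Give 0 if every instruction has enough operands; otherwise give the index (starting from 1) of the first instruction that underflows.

0

PUSH -9  : [-9]
PUSH -5  : [-9, -5]
EQ       : [0]
PUSH -14 : [0, -14]
SWAP     : [-14, 0]
ADD      : [-14]
PUSH -2  : [-14, -2]
GT       : [0]
STORE 1  : []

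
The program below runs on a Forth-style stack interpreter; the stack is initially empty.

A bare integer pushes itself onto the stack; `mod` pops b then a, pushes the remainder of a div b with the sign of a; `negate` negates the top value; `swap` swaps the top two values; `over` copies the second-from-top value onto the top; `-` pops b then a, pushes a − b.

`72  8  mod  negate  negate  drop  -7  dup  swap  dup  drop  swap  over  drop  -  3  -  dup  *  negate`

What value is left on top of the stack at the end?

72     : [72]
8      : [72, 8]
mod    : [0]
negate : [0]
negate : [0]
drop   : []
-7     : [-7]
dup    : [-7, -7]
swap   : [-7, -7]
dup    : [-7, -7, -7]
drop   : [-7, -7]
swap   : [-7, -7]
over   : [-7, -7, -7]
drop   : [-7, -7]
-      : [0]
3      : [0, 3]
-      : [-3]
dup    : [-3, -3]
*      : [9]
negate : [-9]

-9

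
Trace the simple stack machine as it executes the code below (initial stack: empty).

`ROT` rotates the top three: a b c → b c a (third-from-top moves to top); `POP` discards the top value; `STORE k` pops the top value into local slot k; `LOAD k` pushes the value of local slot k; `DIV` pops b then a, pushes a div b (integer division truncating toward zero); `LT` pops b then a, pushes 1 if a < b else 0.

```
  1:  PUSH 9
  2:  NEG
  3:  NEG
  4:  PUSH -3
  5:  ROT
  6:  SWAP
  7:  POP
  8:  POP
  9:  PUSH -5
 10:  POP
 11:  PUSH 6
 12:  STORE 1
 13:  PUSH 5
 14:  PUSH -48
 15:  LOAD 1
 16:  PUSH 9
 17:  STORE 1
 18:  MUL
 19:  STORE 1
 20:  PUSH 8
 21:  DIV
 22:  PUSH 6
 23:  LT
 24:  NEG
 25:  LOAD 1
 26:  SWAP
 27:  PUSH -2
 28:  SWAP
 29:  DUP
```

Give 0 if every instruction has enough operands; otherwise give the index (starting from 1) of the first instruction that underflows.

5

PUSH 9   [9]
NEG      [-9]
NEG      [9]
PUSH -3  [9, -3]
ROT  — needs 3 operands, stack has 2 → underflow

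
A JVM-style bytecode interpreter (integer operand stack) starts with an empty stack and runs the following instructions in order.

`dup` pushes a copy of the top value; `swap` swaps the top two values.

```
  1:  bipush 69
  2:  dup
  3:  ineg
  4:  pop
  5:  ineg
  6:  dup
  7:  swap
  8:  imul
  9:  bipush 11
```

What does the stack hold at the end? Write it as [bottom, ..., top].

[4761, 11]

bipush 69 → [69]
dup       → [69, 69]
ineg      → [69, -69]
pop       → [69]
ineg      → [-69]
dup       → [-69, -69]
swap      → [-69, -69]
imul      → [4761]
bipush 11 → [4761, 11]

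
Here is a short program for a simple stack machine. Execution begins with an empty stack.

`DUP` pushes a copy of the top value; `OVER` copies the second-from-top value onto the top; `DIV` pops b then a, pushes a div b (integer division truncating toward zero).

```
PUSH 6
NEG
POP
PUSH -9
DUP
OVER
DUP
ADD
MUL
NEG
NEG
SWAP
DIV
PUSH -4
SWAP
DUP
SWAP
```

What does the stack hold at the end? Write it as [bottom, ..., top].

[-4, -18, -18]

PUSH 6  → [6]
NEG     → [-6]
POP     → []
PUSH -9 → [-9]
DUP     → [-9, -9]
OVER    → [-9, -9, -9]
DUP     → [-9, -9, -9, -9]
ADD     → [-9, -9, -18]
MUL     → [-9, 162]
NEG     → [-9, -162]
NEG     → [-9, 162]
SWAP    → [162, -9]
DIV     → [-18]
PUSH -4 → [-18, -4]
SWAP    → [-4, -18]
DUP     → [-4, -18, -18]
SWAP    → [-4, -18, -18]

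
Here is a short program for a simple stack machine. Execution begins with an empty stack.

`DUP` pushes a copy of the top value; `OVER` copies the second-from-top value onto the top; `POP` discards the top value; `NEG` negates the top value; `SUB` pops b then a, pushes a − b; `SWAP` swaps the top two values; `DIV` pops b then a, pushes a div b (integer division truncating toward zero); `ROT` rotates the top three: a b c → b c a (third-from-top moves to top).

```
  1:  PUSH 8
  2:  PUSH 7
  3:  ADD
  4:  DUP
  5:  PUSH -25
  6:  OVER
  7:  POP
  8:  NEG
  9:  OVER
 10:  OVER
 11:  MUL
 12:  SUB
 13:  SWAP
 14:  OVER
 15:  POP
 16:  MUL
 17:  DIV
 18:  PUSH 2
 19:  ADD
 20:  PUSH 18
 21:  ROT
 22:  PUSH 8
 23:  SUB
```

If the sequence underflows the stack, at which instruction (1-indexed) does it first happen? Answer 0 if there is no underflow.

PUSH 8   → [8]
PUSH 7   → [8, 7]
ADD      → [15]
DUP      → [15, 15]
PUSH -25 → [15, 15, -25]
OVER     → [15, 15, -25, 15]
POP      → [15, 15, -25]
NEG      → [15, 15, 25]
OVER     → [15, 15, 25, 15]
OVER     → [15, 15, 25, 15, 25]
MUL      → [15, 15, 25, 375]
SUB      → [15, 15, -350]
SWAP     → [15, -350, 15]
OVER     → [15, -350, 15, -350]
POP      → [15, -350, 15]
MUL      → [15, -5250]
DIV      → [0]
PUSH 2   → [0, 2]
ADD      → [2]
PUSH 18  → [2, 18]
ROT  — needs 3 operands, stack has 2 → underflow

21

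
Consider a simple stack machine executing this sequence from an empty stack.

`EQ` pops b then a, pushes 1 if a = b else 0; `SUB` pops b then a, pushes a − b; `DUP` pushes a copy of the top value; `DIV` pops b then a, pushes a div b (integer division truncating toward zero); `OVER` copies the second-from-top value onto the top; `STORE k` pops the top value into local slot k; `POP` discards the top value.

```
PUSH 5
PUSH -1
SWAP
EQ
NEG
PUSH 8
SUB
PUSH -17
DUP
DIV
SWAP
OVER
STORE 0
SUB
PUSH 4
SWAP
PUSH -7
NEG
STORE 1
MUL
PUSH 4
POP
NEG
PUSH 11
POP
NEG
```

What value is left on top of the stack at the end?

36

PUSH 5   -> 5
PUSH -1  -> 5 -1
SWAP     -> -1 5
EQ       -> 0
NEG      -> 0
PUSH 8   -> 0 8
SUB      -> -8
PUSH -17 -> -8 -17
DUP      -> -8 -17 -17
DIV      -> -8 1
SWAP     -> 1 -8
OVER     -> 1 -8 1
STORE 0  -> 1 -8
SUB      -> 9
PUSH 4   -> 9 4
SWAP     -> 4 9
PUSH -7  -> 4 9 -7
NEG      -> 4 9 7
STORE 1  -> 4 9
MUL      -> 36
PUSH 4   -> 36 4
POP      -> 36
NEG      -> -36
PUSH 11  -> -36 11
POP      -> -36
NEG      -> 36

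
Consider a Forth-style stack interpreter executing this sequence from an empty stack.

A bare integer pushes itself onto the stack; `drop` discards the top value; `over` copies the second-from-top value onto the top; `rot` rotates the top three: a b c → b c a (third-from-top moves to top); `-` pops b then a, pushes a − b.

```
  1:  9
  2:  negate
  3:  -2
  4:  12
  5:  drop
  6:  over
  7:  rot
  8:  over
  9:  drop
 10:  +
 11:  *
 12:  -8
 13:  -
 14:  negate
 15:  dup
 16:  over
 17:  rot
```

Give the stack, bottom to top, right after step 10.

[-2, -18]

9      -> [9]
negate -> [-9]
-2     -> [-9, -2]
12     -> [-9, -2, 12]
drop   -> [-9, -2]
over   -> [-9, -2, -9]
rot    -> [-2, -9, -9]
over   -> [-2, -9, -9, -9]
drop   -> [-2, -9, -9]
+      -> [-2, -18]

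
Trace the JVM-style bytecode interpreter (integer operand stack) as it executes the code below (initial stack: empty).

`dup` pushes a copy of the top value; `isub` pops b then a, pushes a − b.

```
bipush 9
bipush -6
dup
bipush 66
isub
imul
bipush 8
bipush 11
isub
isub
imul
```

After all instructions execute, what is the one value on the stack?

3915

bipush 9   9
bipush -6  9 -6
dup        9 -6 -6
bipush 66  9 -6 -6 66
isub       9 -6 -72
imul       9 432
bipush 8   9 432 8
bipush 11  9 432 8 11
isub       9 432 -3
isub       9 435
imul       3915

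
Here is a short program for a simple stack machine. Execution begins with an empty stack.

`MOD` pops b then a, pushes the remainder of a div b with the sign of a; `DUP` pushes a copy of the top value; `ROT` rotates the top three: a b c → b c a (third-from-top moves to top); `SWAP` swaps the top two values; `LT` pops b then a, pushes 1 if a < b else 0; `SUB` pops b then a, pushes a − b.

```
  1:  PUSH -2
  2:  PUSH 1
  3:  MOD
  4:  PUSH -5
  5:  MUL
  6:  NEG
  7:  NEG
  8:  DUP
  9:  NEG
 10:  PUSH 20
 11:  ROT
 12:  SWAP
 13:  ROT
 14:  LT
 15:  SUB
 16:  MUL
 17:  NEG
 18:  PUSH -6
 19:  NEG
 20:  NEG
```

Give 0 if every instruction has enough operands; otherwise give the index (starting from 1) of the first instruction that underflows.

16

PUSH -2 → [-2]
PUSH 1  → [-2, 1]
MOD     → [0]
PUSH -5 → [0, -5]
MUL     → [0]
NEG     → [0]
NEG     → [0]
DUP     → [0, 0]
NEG     → [0, 0]
PUSH 20 → [0, 0, 20]
ROT     → [0, 20, 0]
SWAP    → [0, 0, 20]
ROT     → [0, 20, 0]
LT      → [0, 0]
SUB     → [0]
MUL  — needs 2 operands, stack has 1 → underflow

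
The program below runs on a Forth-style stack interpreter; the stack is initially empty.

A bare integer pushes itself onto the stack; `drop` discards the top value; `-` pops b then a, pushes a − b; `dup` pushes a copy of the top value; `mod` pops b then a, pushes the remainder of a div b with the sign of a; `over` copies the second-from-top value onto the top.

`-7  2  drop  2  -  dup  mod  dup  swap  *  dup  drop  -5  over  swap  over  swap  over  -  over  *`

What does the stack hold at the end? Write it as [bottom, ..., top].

-7    -7
2     -7 2
drop  -7
2     -7 2
-     -9
dup   -9 -9
mod   0
dup   0 0
swap  0 0
*     0
dup   0 0
drop  0
-5    0 -5
over  0 -5 0
swap  0 0 -5
over  0 0 -5 0
swap  0 0 0 -5
over  0 0 0 -5 0
-     0 0 0 -5
over  0 0 0 -5 0
*     0 0 0 0

[0, 0, 0, 0]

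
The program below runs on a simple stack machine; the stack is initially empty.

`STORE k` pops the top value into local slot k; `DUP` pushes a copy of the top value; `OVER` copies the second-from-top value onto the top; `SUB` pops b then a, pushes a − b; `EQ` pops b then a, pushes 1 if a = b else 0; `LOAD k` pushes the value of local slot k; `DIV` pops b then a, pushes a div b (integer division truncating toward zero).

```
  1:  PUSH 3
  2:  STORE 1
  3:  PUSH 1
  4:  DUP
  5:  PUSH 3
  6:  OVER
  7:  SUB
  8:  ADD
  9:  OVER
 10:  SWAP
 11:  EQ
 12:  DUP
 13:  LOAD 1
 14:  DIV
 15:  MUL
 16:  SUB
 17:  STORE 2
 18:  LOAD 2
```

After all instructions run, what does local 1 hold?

PUSH 3   [3]
STORE 1  []
PUSH 1   [1]
DUP      [1, 1]
PUSH 3   [1, 1, 3]
OVER     [1, 1, 3, 1]
SUB      [1, 1, 2]
ADD      [1, 3]
OVER     [1, 3, 1]
SWAP     [1, 1, 3]
EQ       [1, 0]
DUP      [1, 0, 0]
LOAD 1   [1, 0, 0, 3]
DIV      [1, 0, 0]
MUL      [1, 0]
SUB      [1]
STORE 2  []
LOAD 2   [1]

3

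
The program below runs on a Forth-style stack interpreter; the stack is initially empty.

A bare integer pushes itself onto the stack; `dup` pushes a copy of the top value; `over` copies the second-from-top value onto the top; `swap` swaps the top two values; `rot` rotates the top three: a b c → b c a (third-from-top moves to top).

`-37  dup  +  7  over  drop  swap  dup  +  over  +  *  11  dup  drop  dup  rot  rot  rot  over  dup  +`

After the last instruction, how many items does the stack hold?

4

-37   -37
dup   -37 -37
+     -74
7     -74 7
over  -74 7 -74
drop  -74 7
swap  7 -74
dup   7 -74 -74
+     7 -148
over  7 -148 7
+     7 -141
*     -987
11    -987 11
dup   -987 11 11
drop  -987 11
dup   -987 11 11
rot   11 11 -987
rot   11 -987 11
rot   -987 11 11
over  -987 11 11 11
dup   -987 11 11 11 11
+     -987 11 11 22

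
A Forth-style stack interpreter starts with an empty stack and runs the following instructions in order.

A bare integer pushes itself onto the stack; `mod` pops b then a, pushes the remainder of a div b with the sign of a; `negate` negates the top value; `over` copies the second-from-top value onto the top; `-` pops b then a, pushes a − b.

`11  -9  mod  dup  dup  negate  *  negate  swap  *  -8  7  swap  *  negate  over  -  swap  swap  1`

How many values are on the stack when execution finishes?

3

11     → [11]
-9     → [11, -9]
mod    → [2]
dup    → [2, 2]
dup    → [2, 2, 2]
negate → [2, 2, -2]
*      → [2, -4]
negate → [2, 4]
swap   → [4, 2]
*      → [8]
-8     → [8, -8]
7      → [8, -8, 7]
swap   → [8, 7, -8]
*      → [8, -56]
negate → [8, 56]
over   → [8, 56, 8]
-      → [8, 48]
swap   → [48, 8]
swap   → [8, 48]
1      → [8, 48, 1]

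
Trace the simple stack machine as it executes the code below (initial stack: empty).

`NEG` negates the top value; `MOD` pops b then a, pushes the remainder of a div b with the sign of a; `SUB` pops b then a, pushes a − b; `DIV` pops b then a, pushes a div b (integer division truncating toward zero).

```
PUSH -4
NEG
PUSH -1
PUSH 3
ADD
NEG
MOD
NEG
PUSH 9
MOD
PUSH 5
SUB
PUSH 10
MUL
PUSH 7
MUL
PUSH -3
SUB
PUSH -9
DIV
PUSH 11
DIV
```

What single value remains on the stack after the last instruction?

3

PUSH -4  -4
NEG      4
PUSH -1  4 -1
PUSH 3   4 -1 3
ADD      4 2
NEG      4 -2
MOD      0
NEG      0
PUSH 9   0 9
MOD      0
PUSH 5   0 5
SUB      -5
PUSH 10  -5 10
MUL      -50
PUSH 7   -50 7
MUL      -350
PUSH -3  -350 -3
SUB      -347
PUSH -9  -347 -9
DIV      38
PUSH 11  38 11
DIV      3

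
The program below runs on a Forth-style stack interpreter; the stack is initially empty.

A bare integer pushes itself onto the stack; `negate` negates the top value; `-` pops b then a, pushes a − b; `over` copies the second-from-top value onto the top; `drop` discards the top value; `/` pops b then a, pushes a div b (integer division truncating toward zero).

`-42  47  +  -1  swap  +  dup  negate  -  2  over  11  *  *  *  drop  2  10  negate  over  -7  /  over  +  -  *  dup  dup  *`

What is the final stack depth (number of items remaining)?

2

-42    : [-42]
47     : [-42, 47]
+      : [5]
-1     : [5, -1]
swap   : [-1, 5]
+      : [4]
dup    : [4, 4]
negate : [4, -4]
-      : [8]
2      : [8, 2]
over   : [8, 2, 8]
11     : [8, 2, 8, 11]
*      : [8, 2, 88]
*      : [8, 176]
*      : [1408]
drop   : []
2      : [2]
10     : [2, 10]
negate : [2, -10]
over   : [2, -10, 2]
-7     : [2, -10, 2, -7]
/      : [2, -10, 0]
over   : [2, -10, 0, -10]
+      : [2, -10, -10]
-      : [2, 0]
*      : [0]
dup    : [0, 0]
dup    : [0, 0, 0]
*      : [0, 0]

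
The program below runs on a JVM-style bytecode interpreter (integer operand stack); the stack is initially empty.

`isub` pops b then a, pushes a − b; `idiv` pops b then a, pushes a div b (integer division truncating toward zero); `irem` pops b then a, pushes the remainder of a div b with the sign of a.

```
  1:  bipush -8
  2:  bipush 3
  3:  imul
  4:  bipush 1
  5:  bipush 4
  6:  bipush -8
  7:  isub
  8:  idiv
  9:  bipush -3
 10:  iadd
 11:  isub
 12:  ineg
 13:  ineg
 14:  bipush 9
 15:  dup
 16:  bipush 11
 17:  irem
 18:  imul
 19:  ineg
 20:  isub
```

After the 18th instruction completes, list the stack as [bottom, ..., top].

bipush -8  -8
bipush 3   -8 3
imul       -24
bipush 1   -24 1
bipush 4   -24 1 4
bipush -8  -24 1 4 -8
isub       -24 1 12
idiv       -24 0
bipush -3  -24 0 -3
iadd       -24 -3
isub       -21
ineg       21
ineg       -21
bipush 9   -21 9
dup        -21 9 9
bipush 11  -21 9 9 11
irem       -21 9 9
imul       -21 81

[-21, 81]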